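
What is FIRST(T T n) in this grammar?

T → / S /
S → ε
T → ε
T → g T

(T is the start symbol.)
FIRST sets of the non-terminals involved (from the grammar, by fixed-point iteration):
  FIRST(T) = { '/', 'g', ε }

To compute FIRST(T T n), process the symbols left to right:
Symbol T is a non-terminal. Add FIRST(T) \ {ε} = { '/', 'g' }
T is nullable (ε ∈ FIRST(T)), continue to the next symbol.
Symbol T is a non-terminal. Add FIRST(T) \ {ε} = { '/', 'g' }
T is nullable (ε ∈ FIRST(T)), continue to the next symbol.
Symbol n is a terminal. Add 'n' and stop.
FIRST(T T n) = { '/', 'g', 'n' }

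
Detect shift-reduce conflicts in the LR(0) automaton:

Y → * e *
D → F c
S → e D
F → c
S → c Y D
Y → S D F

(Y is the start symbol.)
No shift-reduce conflicts

A shift-reduce conflict occurs when an LR(0) state has both:
  - a complete (reduce) item [A → α .] (dot at the end), and
  - a shift item [B → β . c γ] (dot before a terminal).

Augment with Y' → Y and build the canonical LR(0) collection (I0 = CLOSURE({[Y' → . Y]}), then GOTO on every symbol after a dot until no new states appear). It has 16 states:
  I0: { [S → . c Y D], [S → . e D], [Y → . * e *], [Y → . S D F], [Y' → . Y] }  — shift
  I1: { [Y → * . e *] }  — shift
  I2: { [D → . F c], [F → . c], [Y → S . D F] }  — shift
  I3: { [Y' → Y .] }  — accept
  I4: { [S → . c Y D], [S → . e D], [S → c . Y D], [Y → . * e *], [Y → . S D F] }  — shift
  I5: { [D → . F c], [F → . c], [S → e . D] }  — shift
  I6: { [S → e D .] }  — reduce
  I7: { [D → F . c] }  — shift
  I8: { [F → c .] }  — reduce
  I9: { [D → F c .] }  — reduce
  I10: { [D → . F c], [F → . c], [S → c Y . D] }  — shift
  I11: { [S → c Y D .] }  — reduce
  I12: { [F → . c], [Y → S D . F] }  — shift
  I13: { [Y → S D F .] }  — reduce
  I14: { [Y → * e . *] }  — shift
  I15: { [Y → * e * .] }  — reduce

No state contains both a complete item and a shift item.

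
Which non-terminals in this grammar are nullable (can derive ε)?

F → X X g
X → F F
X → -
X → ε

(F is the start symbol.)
{ 'X' }

A non-terminal is nullable if it can derive ε (the empty string): either it has an ε-production, or it has a production whose right-hand side consists entirely of nullable non-terminals.

ε-productions: X → ε
So X is immediately nullable.
No further non-terminal can be added: every production for the remaining non-terminals contains a terminal or a non-nullable non-terminal.
Nullable = { 'X' }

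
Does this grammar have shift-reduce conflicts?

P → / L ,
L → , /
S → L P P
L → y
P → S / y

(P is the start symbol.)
Augment with P' → P and build the canonical LR(0) collection (I0 = CLOSURE({[P' → . P]}), then GOTO on every symbol after a dot until no new states appear). It has 14 states:
  I0: { [L → . , /], [L → . y], [P → . / L ,], [P → . S / y], [P' → . P], [S → . L P P] }  — shift
  I1: { [L → , . /] }  — shift
  I2: { [L → . , /], [L → . y], [P → / . L ,] }  — shift
  I3: { [L → . , /], [L → . y], [P → . / L ,], [P → . S / y], [S → . L P P], [S → L . P P] }  — shift
  I4: { [P' → P .] }  — accept
  I5: { [P → S . / y] }  — shift
  I6: { [L → y .] }  — reduce
  I7: { [P → S / . y] }  — shift
  I8: { [P → S / y .] }  — reduce
  I9: { [L → . , /], [L → . y], [P → . / L ,], [P → . S / y], [S → . L P P], [S → L P . P] }  — shift
  I10: { [S → L P P .] }  — reduce
  I11: { [P → / L . ,] }  — shift
  I12: { [P → / L , .] }  — reduce
  I13: { [L → , / .] }  — reduce

No state contains both a complete item and a shift item.

Answer: No shift-reduce conflicts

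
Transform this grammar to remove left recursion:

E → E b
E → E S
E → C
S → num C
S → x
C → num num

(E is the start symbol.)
E is directly left-recursive. The standard transformation for
  A → A α₁ | ... | A α_m | β₁ | ... | β_n
is
  A  → β₁ A' | ... | β_n A'
  A' → α₁ A' | ... | α_m A' | ε

E → C becomes E → C E'
E → E b becomes E' → b E'
E → E S becomes E' → S E'
Add E' → ε

Productions for other non-terminals are unchanged:
  S → num C
  S → x
  C → num num

Resulting grammar:
E → C E'
E' → b E'
E' → S E'
E' → ε
S → num C
S → x
C → num num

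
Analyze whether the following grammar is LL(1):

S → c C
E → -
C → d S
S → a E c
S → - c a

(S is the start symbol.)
Yes, the grammar is LL(1).

For S:
  PREDICT(S → c C) = { 'c' }
  PREDICT(S → a E c) = { 'a' }
  PREDICT(S → '-' c a) = { '-' }
E, C have a single production, so nothing to check there.

All predict sets are disjoint. The grammar IS LL(1).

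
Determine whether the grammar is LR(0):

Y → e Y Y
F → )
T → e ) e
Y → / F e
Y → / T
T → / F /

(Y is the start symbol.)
Yes, the grammar is LR(0)

Augment with Y' → Y and build the canonical LR(0) collection (I0 = CLOSURE({[Y' → . Y]}), then GOTO on every symbol after a dot until no new states appear). It has 16 states:
  I0: { [Y → . / F e], [Y → . / T], [Y → . e Y Y], [Y' → . Y] }  — shift
  I1: { [F → . )], [T → . / F /], [T → . e ) e], [Y → / . F e], [Y → / . T] }  — shift
  I2: { [Y' → Y .] }  — accept
  I3: { [Y → . / F e], [Y → . / T], [Y → . e Y Y], [Y → e . Y Y] }  — shift
  I4: { [Y → . / F e], [Y → . / T], [Y → . e Y Y], [Y → e Y . Y] }  — shift
  I5: { [Y → e Y Y .] }  — reduce
  I6: { [F → ) .] }  — reduce
  I7: { [F → . )], [T → / . F /] }  — shift
  I8: { [Y → / F . e] }  — shift
  I9: { [Y → / T .] }  — reduce
  I10: { [T → e . ) e] }  — shift
  I11: { [T → e ) . e] }  — shift
  I12: { [T → e ) e .] }  — reduce
  I13: { [Y → / F e .] }  — reduce
  I14: { [T → / F . /] }  — shift
  I15: { [T → / F / .] }  — reduce

Every state is either a pure shift/goto state or contains exactly one complete item and nothing to shift — no conflicts. The grammar is LR(0).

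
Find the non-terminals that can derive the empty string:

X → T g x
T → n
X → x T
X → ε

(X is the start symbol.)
{ 'X' }

A non-terminal is nullable if it can derive ε (the empty string): either it has an ε-production, or it has a production whose right-hand side consists entirely of nullable non-terminals.

ε-productions: X → ε
So X is immediately nullable.
No further non-terminal can be added: every production for the remaining non-terminals contains a terminal or a non-nullable non-terminal.
Nullable = { 'X' }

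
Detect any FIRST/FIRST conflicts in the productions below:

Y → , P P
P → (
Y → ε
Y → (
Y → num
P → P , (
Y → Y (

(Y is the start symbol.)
A FIRST/FIRST conflict occurs when two productions N → α and N → β for the same non-terminal have FIRST(α) ∩ FIRST(β) ≠ ∅ (with ε ∈ FIRST of a nullable right-hand side, so two nullable alternatives also conflict).

FIRST sets of the non-terminals at (or reachable through a nullable prefix from) the front of some alternative:
  FIRST(Y) = { '(', ',', 'num', ε }
  FIRST(P) = { '(' }

Productions for Y:
  Y → , P P: FIRST = { ',' }
  Y → ε: FIRST = { ε }
  Y → (: FIRST = { '(' }
  Y → num: FIRST = { 'num' }
  Y → Y (: FIRST = { '(', ',', 'num' }
Productions for P:
  P → (: FIRST = { '(' }
  P → P , (: FIRST = { '(' }

Conflict for Y: Y → , P P and Y → Y (
  Overlap: { ',' }
Conflict for Y: Y → ( and Y → Y (
  Overlap: { '(' }
Conflict for Y: Y → num and Y → Y (
  Overlap: { 'num' }
Conflict for P: P → ( and P → P , (
  Overlap: { '(' }

Answer: Yes. Y → ',' P P / Y → Y '(' on { ',' }; Y → '(' / Y → Y '(' on { '(' }; Y → num / Y → Y '(' on { 'num' }; P → '(' / P → P ',' '(' on { '(' }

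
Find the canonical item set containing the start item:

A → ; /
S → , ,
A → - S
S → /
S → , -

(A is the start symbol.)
{ [A → . - S], [A → . ; /], [A' → . A] }

First, augment the grammar with A' → A
I₀ = CLOSURE({ [A' → . A] }):
  [A' → . A] has the dot before A: add [A → . ; /], [A → . - S]
No further items can be added.

I₀ = { [A → . - S], [A → . ; /], [A' → . A] }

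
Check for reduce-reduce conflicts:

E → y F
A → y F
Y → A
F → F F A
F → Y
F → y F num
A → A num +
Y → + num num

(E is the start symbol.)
Yes — I11: [F → F F A .] vs [Y → A .]

A reduce-reduce conflict occurs when an LR(0) state has two complete items [A → α .] and [B → β .] — both call for a reduction, and with no lookahead the parser cannot choose between them.

Augment with E' → E and build the canonical LR(0) collection (I0 = CLOSURE({[E' → . E]}), then GOTO on every symbol after a dot until no new states appear). It has 16 states:
  I0: { [E → . y F], [E' → . E] }  — shift
  I1: { [E' → E .] }  — accept
  I2: { [A → . A num +], [A → . y F], [E → y . F], [F → . F F A], [F → . Y], [F → . y F num], [Y → . + num num], [Y → . A] }  — shift
  I3: { [Y → + . num num] }  — shift
  I4: { [A → A . num +], [Y → A .] }  — shift, reduce
  I5: { [A → . A num +], [A → . y F], [E → y F .], [F → . F F A], [F → . Y], [F → . y F num], [F → F . F A], [Y → . + num num], [Y → . A] }  — shift, reduce
  I6: { [F → Y .] }  — reduce
  I7: { [A → . A num +], [A → . y F], [A → y . F], [F → . F F A], [F → . Y], [F → . y F num], [F → y . F num], [Y → . + num num], [Y → . A] }  — shift
  I8: { [A → . A num +], [A → . y F], [A → y F .], [F → . F F A], [F → . Y], [F → . y F num], [F → F . F A], [F → y F . num], [Y → . + num num], [Y → . A] }  — shift, reduce
  I9: { [A → . A num +], [A → . y F], [F → . F F A], [F → . Y], [F → . y F num], [F → F . F A], [F → F F . A], [Y → . + num num], [Y → . A] }  — shift
  I10: { [F → y F num .] }  — reduce
  I11: { [A → A . num +], [F → F F A .], [Y → A .] }  — shift, 2 reduces
  I12: { [A → A num . +] }  — shift
  I13: { [A → A num + .] }  — reduce
  I14: { [Y → + num . num] }  — shift
  I15: { [Y → + num num .] }  — reduce

I11 contains complete items [F → F F A .], [Y → A .] — reduce-reduce conflict.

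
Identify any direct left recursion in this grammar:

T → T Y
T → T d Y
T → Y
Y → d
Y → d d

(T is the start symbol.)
Yes, T is left-recursive

Direct left recursion occurs when N → N α for some non-terminal N (the right-hand side begins with the left-hand side itself).

T → T Y: LEFT RECURSIVE (starts with T)
T → T d Y: LEFT RECURSIVE (starts with T)
T → Y: starts with Y
Y → d: starts with d
Y → d d: starts with d

The grammar has direct left recursion on: T.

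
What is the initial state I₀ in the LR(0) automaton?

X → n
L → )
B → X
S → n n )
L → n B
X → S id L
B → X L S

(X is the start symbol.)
{ [S → . n n )], [X → . S id L], [X → . n], [X' → . X] }

First, augment the grammar with X' → X
I₀ = CLOSURE({ [X' → . X] }):
  [X' → . X] has the dot before X: add [X → . n], [X → . S id L]
  [X → . S id L] has the dot before S: add [S → . n n )]
No further items can be added.

I₀ = { [S → . n n )], [X → . S id L], [X → . n], [X' → . X] }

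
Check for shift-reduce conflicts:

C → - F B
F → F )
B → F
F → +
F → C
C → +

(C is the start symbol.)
Yes — I9: [B → F .] vs [F → F . )]

A shift-reduce conflict occurs when an LR(0) state has both:
  - a complete (reduce) item [A → α .] (dot at the end), and
  - a shift item [B → β . c γ] (dot before a terminal).

Augment with C' → C and build the canonical LR(0) collection (I0 = CLOSURE({[C' → . C]}), then GOTO on every symbol after a dot until no new states appear). It has 10 states:
  I0: { [C → . +], [C → . - F B], [C' → . C] }  — shift
  I1: { [C → + .] }  — reduce
  I2: { [C → - . F B], [C → . +], [C → . - F B], [F → . +], [F → . C], [F → . F )] }  — shift
  I3: { [C' → C .] }  — accept
  I4: { [C → + .], [F → + .] }  — 2 reduces
  I5: { [F → C .] }  — reduce
  I6: { [B → . F], [C → - F . B], [C → . +], [C → . - F B], [F → . +], [F → . C], [F → . F )], [F → F . )] }  — shift
  I7: { [F → F ) .] }  — reduce
  I8: { [C → - F B .] }  — reduce
  I9: { [B → F .], [F → F . )] }  — shift, reduce

I9 contains reduce item [B → F .] and shift item [F → F . )] — shift-reduce conflict.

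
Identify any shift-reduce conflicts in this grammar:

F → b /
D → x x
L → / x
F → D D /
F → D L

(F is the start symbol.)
No shift-reduce conflicts

A shift-reduce conflict occurs when an LR(0) state has both:
  - a complete (reduce) item [A → α .] (dot at the end), and
  - a shift item [B → β . c γ] (dot before a terminal).

Augment with F' → F and build the canonical LR(0) collection (I0 = CLOSURE({[F' → . F]}), then GOTO on every symbol after a dot until no new states appear). It has 12 states:
  I0: { [D → . x x], [F → . D D /], [F → . D L], [F → . b /], [F' → . F] }  — shift
  I1: { [D → . x x], [F → D . D /], [F → D . L], [L → . / x] }  — shift
  I2: { [F' → F .] }  — accept
  I3: { [F → b . /] }  — shift
  I4: { [D → x . x] }  — shift
  I5: { [D → x x .] }  — reduce
  I6: { [F → b / .] }  — reduce
  I7: { [L → / . x] }  — shift
  I8: { [F → D D . /] }  — shift
  I9: { [F → D L .] }  — reduce
  I10: { [F → D D / .] }  — reduce
  I11: { [L → / x .] }  — reduce

No state contains both a complete item and a shift item.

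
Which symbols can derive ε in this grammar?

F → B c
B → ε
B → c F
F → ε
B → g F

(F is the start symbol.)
ε-productions: B → ε, F → ε
So B, F are immediately nullable.
Every non-terminal is now nullable.
Nullable = { 'B', 'F' }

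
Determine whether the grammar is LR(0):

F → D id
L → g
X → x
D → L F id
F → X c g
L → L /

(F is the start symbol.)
Augment with F' → F and build the canonical LR(0) collection (I0 = CLOSURE({[F' → . F]}), then GOTO on every symbol after a dot until no new states appear). It has 13 states:
  I0: { [D → . L F id], [F → . D id], [F → . X c g], [F' → . F], [L → . L /], [L → . g], [X → . x] }  — shift
  I1: { [F → D . id] }  — shift
  I2: { [F' → F .] }  — accept
  I3: { [D → . L F id], [D → L . F id], [F → . D id], [F → . X c g], [L → . L /], [L → . g], [L → L . /], [X → . x] }  — shift
  I4: { [F → X . c g] }  — shift
  I5: { [L → g .] }  — reduce
  I6: { [X → x .] }  — reduce
  I7: { [F → X c . g] }  — shift
  I8: { [F → X c g .] }  — reduce
  I9: { [L → L / .] }  — reduce
  I10: { [D → L F . id] }  — shift
  I11: { [D → L F id .] }  — reduce
  I12: { [F → D id .] }  — reduce

Every state is either a pure shift/goto state or contains exactly one complete item and nothing to shift — no conflicts. The grammar is LR(0).

Answer: Yes, the grammar is LR(0)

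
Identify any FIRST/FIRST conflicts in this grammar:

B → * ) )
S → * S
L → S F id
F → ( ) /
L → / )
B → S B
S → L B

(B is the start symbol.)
Yes. B → '*' ')' ')' / B → S B on { '*' }; S → '*' S / S → L B on { '*' }; L → S F id / L → '/' ')' on { '/' }

A FIRST/FIRST conflict occurs when two productions N → α and N → β for the same non-terminal have FIRST(α) ∩ FIRST(β) ≠ ∅ (with ε ∈ FIRST of a nullable right-hand side, so two nullable alternatives also conflict).

FIRST sets of the non-terminals at (or reachable through a nullable prefix from) the front of some alternative:
  FIRST(S) = { '*', '/' }
  FIRST(L) = { '*', '/' }

Productions for B:
  B → * ) ): FIRST = { '*' }
  B → S B: FIRST = { '*', '/' }
Productions for S:
  S → * S: FIRST = { '*' }
  S → L B: FIRST = { '*', '/' }
Productions for L:
  L → S F id: FIRST = { '*', '/' }
  L → / ): FIRST = { '/' }
F has only one production, so no FIRST/FIRST conflict is possible there.

Conflict for B: B → * ) ) and B → S B
  Overlap: { '*' }
Conflict for S: S → * S and S → L B
  Overlap: { '*' }
Conflict for L: L → S F id and L → / )
  Overlap: { '/' }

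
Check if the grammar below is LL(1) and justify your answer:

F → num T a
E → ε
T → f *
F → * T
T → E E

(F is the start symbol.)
Yes, the grammar is LL(1).

A grammar is LL(1) if for each non-terminal N with multiple productions, the predict sets of those productions are pairwise disjoint, where PREDICT(N → α) = (FIRST(α) \ {ε}) ∪ (FOLLOW(N) if α ⇒* ε).

Relevant sets:
  FIRST(E) = { ε }
  FOLLOW(T) = { $, 'a' }

For F:
  PREDICT(F → num T a) = { 'num' }
  PREDICT(F → '*' T) = { '*' }
For T:
  PREDICT(T → f '*') = { 'f' }
  PREDICT(T → E E) = { $, 'a' }
E has a single production, so nothing to check there.

All predict sets are disjoint. The grammar IS LL(1).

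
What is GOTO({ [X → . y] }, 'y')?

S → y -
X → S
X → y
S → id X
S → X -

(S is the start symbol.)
GOTO(I, 'y') = CLOSURE({ [A → αX.β] : [A → α.Xβ] ∈ I, X = 'y' })

Items with dot before 'y', with the dot advanced:
  [X → . y] → [X → y .]
Closure adds nothing (no advanced item has the dot before a non-terminal).

GOTO = { [X → y .] }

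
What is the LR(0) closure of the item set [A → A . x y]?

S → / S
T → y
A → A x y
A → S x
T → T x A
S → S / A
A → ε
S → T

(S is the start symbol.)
Start with: [A → A . x y]
The dot precedes the terminal x, so nothing is added.

CLOSURE = { [A → A . x y] }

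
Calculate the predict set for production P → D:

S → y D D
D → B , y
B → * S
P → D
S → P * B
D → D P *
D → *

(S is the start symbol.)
{ '*' }

PREDICT(P → D) = (FIRST(RHS) \ {ε}) ∪ (FOLLOW(P) if ε ∈ FIRST(RHS), i.e. RHS ⇒* ε)
FIRST(D) = { '*' }
FIRST(D) = { '*' }
ε ∉ FIRST(D), so FOLLOW(P) is not added.
PREDICT(P → D) = { '*' }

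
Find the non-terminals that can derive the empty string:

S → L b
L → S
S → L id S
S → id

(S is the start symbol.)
A non-terminal is nullable if it can derive ε (the empty string): either it has an ε-production, or it has a production whose right-hand side consists entirely of nullable non-terminals.

There are no ε-productions, so no non-terminal can derive ε.
No non-terminals are nullable.

Answer: None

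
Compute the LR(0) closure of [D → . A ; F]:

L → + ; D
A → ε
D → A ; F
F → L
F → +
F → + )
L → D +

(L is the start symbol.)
{ [A → .], [D → . A ; F] }

To compute CLOSURE, for each item [A → α.Bβ] where B is a non-terminal, add [B → .γ] for all productions B → γ; repeat for the newly added items until nothing changes.

Start with: [D → . A ; F]
  [D → . A ; F] has the dot before A: add [A → .]
No further items can be added.

CLOSURE = { [A → .], [D → . A ; F] }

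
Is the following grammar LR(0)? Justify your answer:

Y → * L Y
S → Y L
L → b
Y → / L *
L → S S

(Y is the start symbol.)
Yes, the grammar is LR(0)

Augment with Y' → Y and build the canonical LR(0) collection (I0 = CLOSURE({[Y' → . Y]}), then GOTO on every symbol after a dot until no new states appear). It has 13 states:
  I0: { [Y → . * L Y], [Y → . / L *], [Y' → . Y] }  — shift
  I1: { [L → . S S], [L → . b], [S → . Y L], [Y → * . L Y], [Y → . * L Y], [Y → . / L *] }  — shift
  I2: { [L → . S S], [L → . b], [S → . Y L], [Y → . * L Y], [Y → . / L *], [Y → / . L *] }  — shift
  I3: { [Y' → Y .] }  — accept
  I4: { [Y → / L . *] }  — shift
  I5: { [L → S . S], [S → . Y L], [Y → . * L Y], [Y → . / L *] }  — shift
  I6: { [L → . S S], [L → . b], [S → . Y L], [S → Y . L], [Y → . * L Y], [Y → . / L *] }  — shift
  I7: { [L → b .] }  — reduce
  I8: { [S → Y L .] }  — reduce
  I9: { [L → S S .] }  — reduce
  I10: { [Y → / L * .] }  — reduce
  I11: { [Y → * L . Y], [Y → . * L Y], [Y → . / L *] }  — shift
  I12: { [Y → * L Y .] }  — reduce

Every state is either a pure shift/goto state or contains exactly one complete item and nothing to shift — no conflicts. The grammar is LR(0).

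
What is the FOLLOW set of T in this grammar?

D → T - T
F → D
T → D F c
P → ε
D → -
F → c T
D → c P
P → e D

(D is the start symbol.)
{ $, '-', 'c' }

In D → T - T: T is followed by '-' T, add FIRST('-' T) \ {ε} = { '-' }
In D → T - T: T is at the end, add FOLLOW(D)
In F → c T: T is at the end, add FOLLOW(F)

The FOLLOW sets referred to above (computed the same way, to a fixed point):
  FOLLOW(D) = { $, '-', 'c' }
  FOLLOW(F) = { 'c' }

Taking the union: FOLLOW(T) = { $, '-', 'c' }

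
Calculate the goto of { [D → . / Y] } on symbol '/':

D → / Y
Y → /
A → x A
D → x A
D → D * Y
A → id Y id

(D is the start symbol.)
{ [D → / . Y], [Y → . /] }

GOTO(I, '/') = CLOSURE({ [A → αX.β] : [A → α.Xβ] ∈ I, X = '/' })

Items with dot before '/', with the dot advanced:
  [D → . / Y] → [D → / . Y]
Closure of the advanced items:
  [D → / . Y] has the dot before Y: add [Y → . /]

GOTO = { [D → / . Y], [Y → . /] }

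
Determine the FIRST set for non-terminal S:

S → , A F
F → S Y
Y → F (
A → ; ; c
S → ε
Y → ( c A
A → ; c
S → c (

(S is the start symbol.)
From S → , A F:
  - ',' is a terminal: add ',' and stop
From S → ε:
  - ε-production, so ε ∈ FIRST(S)
From S → c (:
  - c is a terminal: add 'c' and stop

Collecting: FIRST(S) = { ',', 'c', ε }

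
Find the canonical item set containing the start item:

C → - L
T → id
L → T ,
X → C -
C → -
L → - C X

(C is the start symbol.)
{ [C → . - L], [C → . -], [C' → . C] }

First, augment the grammar with C' → C
I₀ = CLOSURE({ [C' → . C] }):
  [C' → . C] has the dot before C: add [C → . - L], [C → . -]
No further items can be added.

I₀ = { [C → . - L], [C → . -], [C' → . C] }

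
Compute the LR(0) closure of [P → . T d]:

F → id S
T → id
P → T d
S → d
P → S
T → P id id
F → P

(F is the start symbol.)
To compute CLOSURE, for each item [A → α.Bβ] where B is a non-terminal, add [B → .γ] for all productions B → γ; repeat for the newly added items until nothing changes.

Start with: [P → . T d]
  [P → . T d] has the dot before T: add [T → . id], [T → . P id id]
  [T → . P id id] has the dot before P: add [P → . S]
  [P → . S] has the dot before S: add [S → . d]
No further items can be added.

CLOSURE = { [P → . S], [P → . T d], [S → . d], [T → . P id id], [T → . id] }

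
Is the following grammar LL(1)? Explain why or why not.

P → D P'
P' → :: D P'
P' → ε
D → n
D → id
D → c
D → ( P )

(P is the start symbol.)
Yes, the grammar is LL(1).

Relevant sets:
  FOLLOW(P') = { $, ')' }

For P':
  PREDICT(P' → :: D P') = { '::' }
  PREDICT(P' → ε) = { $, ')' }
For D:
  PREDICT(D → n) = { 'n' }
  PREDICT(D → id) = { 'id' }
  PREDICT(D → c) = { 'c' }
  PREDICT(D → '(' P ')') = { '(' }
P has a single production, so nothing to check there.

All predict sets are disjoint. The grammar IS LL(1).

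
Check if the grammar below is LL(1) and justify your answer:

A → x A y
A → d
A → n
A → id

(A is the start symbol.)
A grammar is LL(1) if for each non-terminal N with multiple productions, the predict sets of those productions are pairwise disjoint, where PREDICT(N → α) = (FIRST(α) \ {ε}) ∪ (FOLLOW(N) if α ⇒* ε).

For A:
  PREDICT(A → x A y) = { 'x' }
  PREDICT(A → d) = { 'd' }
  PREDICT(A → n) = { 'n' }
  PREDICT(A → id) = { 'id' }

All predict sets are disjoint. The grammar IS LL(1).

Answer: Yes, the grammar is LL(1).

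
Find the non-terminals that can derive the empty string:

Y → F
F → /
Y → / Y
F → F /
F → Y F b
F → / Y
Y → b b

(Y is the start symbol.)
None

A non-terminal is nullable if it can derive ε (the empty string): either it has an ε-production, or it has a production whose right-hand side consists entirely of nullable non-terminals.

There are no ε-productions, so no non-terminal can derive ε.
No non-terminals are nullable.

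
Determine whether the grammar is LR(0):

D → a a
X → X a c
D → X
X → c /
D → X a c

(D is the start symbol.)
No. Shift-reduce conflict between [D → X .] and [D → X . a c]

A grammar is LR(0) if no state in the canonical LR(0) collection has:
  - both a shift item (dot before a terminal) and a complete item (shift-reduce conflict), or
  - two or more complete items (reduce-reduce conflict; the accept item [D' → D .] counts as a complete item here).

Augment with D' → D and build the canonical LR(0) collection (I0 = CLOSURE({[D' → . D]}), then GOTO on every symbol after a dot until no new states appear). It has 9 states:
  I0: { [D → . X a c], [D → . X], [D → . a a], [D' → . D], [X → . X a c], [X → . c /] }  — shift
  I1: { [D' → D .] }  — accept
  I2: { [D → X . a c], [D → X .], [X → X . a c] }  — shift, reduce
  I3: { [D → a . a] }  — shift
  I4: { [X → c . /] }  — shift
  I5: { [X → c / .] }  — reduce
  I6: { [D → a a .] }  — reduce
  I7: { [D → X a . c], [X → X a . c] }  — shift
  I8: { [D → X a c .], [X → X a c .] }  — 2 reduces

Conflict in state I2:
  Shift-reduce conflict between [D → X .] and [D → X . a c]
So the grammar is NOT LR(0).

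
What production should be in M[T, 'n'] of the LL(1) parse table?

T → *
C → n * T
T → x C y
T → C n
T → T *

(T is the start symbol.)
To find M[T, 'n'], we find productions for T where 'n' is in the predict set (PREDICT(N → α) = (FIRST(α) \ {ε}) ∪ (FOLLOW(N) if α ⇒* ε)).

Relevant sets:
  FIRST(C) = { 'n' }
  FIRST(T) = { '*', 'n', 'x' }

T → *: PREDICT = { '*' }
T → x C y: PREDICT = { 'x' }
T → C n: PREDICT = { 'n' }
  'n' is in predict set, so this production goes in M[T, 'n']
T → T *: PREDICT = { '*', 'n', 'x' }
  'n' is in predict set, so this production goes in M[T, 'n']

M[T, 'n'] = T → C n, T → T *  (a multiply-defined cell — the grammar is not LL(1))

Answer: T → C n, T → T *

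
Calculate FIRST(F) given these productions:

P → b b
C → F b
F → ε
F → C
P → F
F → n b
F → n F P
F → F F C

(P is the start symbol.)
FIRST sets of the other non-terminals involved (by the same procedure, iterated to a fixed point):
  FIRST(C) = { 'b', 'n' }

From F → ε:
  - ε-production, so ε ∈ FIRST(F)
From F → C:
  - C is a non-terminal: add FIRST(C) \ {ε} = { 'b', 'n' }
    C is not nullable, so stop
From F → n b:
  - n is a terminal: add 'n' and stop
From F → n F P:
  - n is a terminal: add 'n' and stop
From F → F F C:
  - F is the symbol being defined: contributes nothing new
    F is nullable, so continue to the next symbol
  - F is the symbol being defined: contributes nothing new
    F is nullable, so continue to the next symbol
  - C is a non-terminal: add FIRST(C) \ {ε} = { 'b', 'n' }
    C is not nullable, so stop

Collecting: FIRST(F) = { 'b', 'n', ε }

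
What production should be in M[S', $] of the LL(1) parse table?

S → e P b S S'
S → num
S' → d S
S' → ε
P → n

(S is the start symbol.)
S' → ε

To find M[S', $], we find productions for S' where $ is in the predict set (PREDICT(N → α) = (FIRST(α) \ {ε}) ∪ (FOLLOW(N) if α ⇒* ε)).

Relevant sets:
  FOLLOW(S') = { $, 'd' }

S' → d S: PREDICT = { 'd' }
S' → ε: PREDICT = { $, 'd' }
  $ is in predict set, so this production goes in M[S', $]

M[S', $] = S' → ε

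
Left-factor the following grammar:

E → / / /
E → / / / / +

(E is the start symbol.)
E → / / / E'
E' → ε
E' → / +

Left-factoring transforms A → αβ₁ | αβ₂ into A → αA' and A' → β₁ | β₂
(α is the longest common prefix among the alternatives). Repeat until
no nonterminal has two alternatives with a common prefix.

Round 1: E has alternatives sharing prefix '/ / /'. Introduce E': E → / / / E'
  Add: E' → ε
  Add: E' → / +

No remaining common prefixes — done.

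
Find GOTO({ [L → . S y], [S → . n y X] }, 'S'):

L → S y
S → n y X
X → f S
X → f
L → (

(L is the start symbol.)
GOTO(I, 'S') = CLOSURE({ [A → αX.β] : [A → α.Xβ] ∈ I, X = 'S' })

Items with dot before 'S', with the dot advanced:
  [L → . S y] → [L → S . y]
Closure adds nothing (no advanced item has the dot before a non-terminal).

GOTO = { [L → S . y] }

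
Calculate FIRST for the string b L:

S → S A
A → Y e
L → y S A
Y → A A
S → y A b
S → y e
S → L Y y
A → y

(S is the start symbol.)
To compute FIRST(b L), process the symbols left to right:
Symbol b is a terminal. Add 'b' and stop.
FIRST(b L) = { 'b' }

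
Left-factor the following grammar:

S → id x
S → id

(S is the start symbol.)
S → id S'
S' → x
S' → ε

Left-factoring transforms A → αβ₁ | αβ₂ into A → αA' and A' → β₁ | β₂
(α is the longest common prefix among the alternatives). Repeat until
no nonterminal has two alternatives with a common prefix.

Round 1: S has alternatives sharing prefix 'id'. Introduce S': S → id S'
  Add: S' → x
  Add: S' → ε

No remaining common prefixes — done.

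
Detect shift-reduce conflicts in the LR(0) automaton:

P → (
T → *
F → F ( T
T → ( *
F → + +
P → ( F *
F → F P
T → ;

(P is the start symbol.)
Yes — I1: [P → ( .] vs [F → . + +]; I5: [P → ( .] vs [F → . + +]

Augment with P' → P and build the canonical LR(0) collection (I0 = CLOSURE({[P' → . P]}), then GOTO on every symbol after a dot until no new states appear). It has 14 states:
  I0: { [P → . ( F *], [P → . (], [P' → . P] }  — shift
  I1: { [F → . + +], [F → . F ( T], [F → . F P], [P → ( . F *], [P → ( .] }  — shift, reduce
  I2: { [P' → P .] }  — accept
  I3: { [F → + . +] }  — shift
  I4: { [F → F . ( T], [F → F . P], [P → ( F . *], [P → . ( F *], [P → . (] }  — shift
  I5: { [F → . + +], [F → . F ( T], [F → . F P], [F → F ( . T], [P → ( . F *], [P → ( .], [T → . ( *], [T → . *], [T → . ;] }  — shift, reduce
  I6: { [P → ( F * .] }  — reduce
  I7: { [F → F P .] }  — reduce
  I8: { [T → ( . *] }  — shift
  I9: { [T → * .] }  — reduce
  I10: { [T → ; .] }  — reduce
  I11: { [F → F ( T .] }  — reduce
  I12: { [T → ( * .] }  — reduce
  I13: { [F → + + .] }  — reduce

I1 contains reduce item [P → ( .] and shift item [F → . + +] — shift-reduce conflict.
I5 contains reduce item [P → ( .] and shift items [F → . + +], [T → . ( *], [T → . *], [T → . ;] — shift-reduce conflict.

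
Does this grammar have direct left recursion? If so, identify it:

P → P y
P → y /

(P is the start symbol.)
Yes, P is left-recursive

P → P y: LEFT RECURSIVE (starts with P)
P → y /: starts with y

The grammar has direct left recursion on: P.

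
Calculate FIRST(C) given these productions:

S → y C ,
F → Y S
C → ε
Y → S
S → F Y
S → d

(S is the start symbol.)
From C → ε:
  - ε-production, so ε ∈ FIRST(C)

Collecting: FIRST(C) = { ε }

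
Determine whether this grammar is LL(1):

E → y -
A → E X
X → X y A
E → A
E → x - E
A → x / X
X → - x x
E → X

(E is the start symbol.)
No. Predict set conflict for E: { 'y' }

A grammar is LL(1) if for each non-terminal N with multiple productions, the predict sets of those productions are pairwise disjoint, where PREDICT(N → α) = (FIRST(α) \ {ε}) ∪ (FOLLOW(N) if α ⇒* ε).

Relevant sets:
  FIRST(A) = { '-', 'x', 'y' }
  FIRST(X) = { '-' }
  FIRST(E) = { '-', 'x', 'y' }

For E:
  PREDICT(E → y '-') = { 'y' }
  PREDICT(E → A) = { '-', 'x', 'y' }
  PREDICT(E → x '-' E) = { 'x' }
  PREDICT(E → X) = { '-' }
For A:
  PREDICT(A → E X) = { '-', 'x', 'y' }
  PREDICT(A → x '/' X) = { 'x' }
For X:
  PREDICT(X → X y A) = { '-' }
  PREDICT(X → '-' x x) = { '-' }

Conflict found: Predict set conflict for E: { 'y' }
The grammar is NOT LL(1).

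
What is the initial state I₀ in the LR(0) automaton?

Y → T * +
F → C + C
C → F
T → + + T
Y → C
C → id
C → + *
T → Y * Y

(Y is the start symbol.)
First, augment the grammar with Y' → Y
I₀ = CLOSURE({ [Y' → . Y] }):
  [Y' → . Y] has the dot before Y: add [Y → . T * +], [Y → . C]
  [Y → . T * +] has the dot before T: add [T → . + + T], [T → . Y * Y]
  [Y → . C] has the dot before C: add [C → . F], [C → . id], [C → . + *]
  [C → . F] has the dot before F: add [F → . C + C]
No further items can be added.

I₀ = { [C → . + *], [C → . F], [C → . id], [F → . C + C], [T → . + + T], [T → . Y * Y], [Y → . C], [Y → . T * +], [Y' → . Y] }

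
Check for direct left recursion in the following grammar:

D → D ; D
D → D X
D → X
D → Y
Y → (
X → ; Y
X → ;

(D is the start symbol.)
D → D ; D: LEFT RECURSIVE (starts with D)
D → D X: LEFT RECURSIVE (starts with D)
D → X: starts with X
D → Y: starts with Y
Y → (: starts with '('
X → ; Y: starts with ';'
X → ;: starts with ';'

The grammar has direct left recursion on: D.

Answer: Yes, D is left-recursive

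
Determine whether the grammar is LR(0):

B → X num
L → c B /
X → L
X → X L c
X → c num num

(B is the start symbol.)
Yes, the grammar is LR(0)

A grammar is LR(0) if no state in the canonical LR(0) collection has:
  - both a shift item (dot before a terminal) and a complete item (shift-reduce conflict), or
  - two or more complete items (reduce-reduce conflict; the accept item [B' → B .] counts as a complete item here).

Augment with B' → B and build the canonical LR(0) collection (I0 = CLOSURE({[B' → . B]}), then GOTO on every symbol after a dot until no new states appear). It has 13 states:
  I0: { [B → . X num], [B' → . B], [L → . c B /], [X → . L], [X → . X L c], [X → . c num num] }  — shift
  I1: { [B' → B .] }  — accept
  I2: { [X → L .] }  — reduce
  I3: { [B → X . num], [L → . c B /], [X → X . L c] }  — shift
  I4: { [B → . X num], [L → . c B /], [L → c . B /], [X → . L], [X → . X L c], [X → . c num num], [X → c . num num] }  — shift
  I5: { [L → c B . /] }  — shift
  I6: { [X → c num . num] }  — shift
  I7: { [X → c num num .] }  — reduce
  I8: { [L → c B / .] }  — reduce
  I9: { [X → X L . c] }  — shift
  I10: { [B → . X num], [L → . c B /], [L → c . B /], [X → . L], [X → . X L c], [X → . c num num] }  — shift
  I11: { [B → X num .] }  — reduce
  I12: { [X → X L c .] }  — reduce

Every state is either a pure shift/goto state or contains exactly one complete item and nothing to shift — no conflicts. The grammar is LR(0).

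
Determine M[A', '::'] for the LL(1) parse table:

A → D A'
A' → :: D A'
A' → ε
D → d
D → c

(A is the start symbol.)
A' → :: D A'

To find M[A', '::'], we find productions for A' where '::' is in the predict set (PREDICT(N → α) = (FIRST(α) \ {ε}) ∪ (FOLLOW(N) if α ⇒* ε)).

Relevant sets:
  FOLLOW(A') = { $ }

A' → :: D A': PREDICT = { '::' }
  '::' is in predict set, so this production goes in M[A', '::']
A' → ε: PREDICT = { $ }

M[A', '::'] = A' → :: D A'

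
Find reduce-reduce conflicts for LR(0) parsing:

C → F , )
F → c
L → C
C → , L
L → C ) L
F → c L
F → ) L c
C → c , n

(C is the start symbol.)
No reduce-reduce conflicts

A reduce-reduce conflict occurs when an LR(0) state has two complete items [A → α .] and [B → β .] — both call for a reduction, and with no lookahead the parser cannot choose between them.

Augment with C' → C and build the canonical LR(0) collection (I0 = CLOSURE({[C' → . C]}), then GOTO on every symbol after a dot until no new states appear). It has 17 states:
  I0: { [C → . , L], [C → . F , )], [C → . c , n], [C' → . C], [F → . ) L c], [F → . c L], [F → . c] }  — shift
  I1: { [C → . , L], [C → . F , )], [C → . c , n], [F → ) . L c], [F → . ) L c], [F → . c L], [F → . c], [L → . C ) L], [L → . C] }  — shift
  I2: { [C → , . L], [C → . , L], [C → . F , )], [C → . c , n], [F → . ) L c], [F → . c L], [F → . c], [L → . C ) L], [L → . C] }  — shift
  I3: { [C' → C .] }  — accept
  I4: { [C → F . , )] }  — shift
  I5: { [C → . , L], [C → . F , )], [C → . c , n], [C → c . , n], [F → . ) L c], [F → . c L], [F → . c], [F → c . L], [F → c .], [L → . C ) L], [L → . C] }  — shift, reduce
  I6: { [C → , . L], [C → . , L], [C → . F , )], [C → . c , n], [C → c , . n], [F → . ) L c], [F → . c L], [F → . c], [L → . C ) L], [L → . C] }  — shift
  I7: { [L → C . ) L], [L → C .] }  — shift, reduce
  I8: { [F → c L .] }  — reduce
  I9: { [C → . , L], [C → . F , )], [C → . c , n], [F → . ) L c], [F → . c L], [F → . c], [L → . C ) L], [L → . C], [L → C ) . L] }  — shift
  I10: { [L → C ) L .] }  — reduce
  I11: { [C → , L .] }  — reduce
  I12: { [C → c , n .] }  — reduce
  I13: { [C → F , . )] }  — shift
  I14: { [C → F , ) .] }  — reduce
  I15: { [F → ) L . c] }  — shift
  I16: { [F → ) L c .] }  — reduce

No state contains more than one complete item.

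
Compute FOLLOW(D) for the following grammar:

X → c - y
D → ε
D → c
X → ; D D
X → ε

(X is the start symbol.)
{ $, 'c' }

To compute FOLLOW(D), find every occurrence of D on a right-hand side N → α D β: add FIRST(β) \ {ε}, and if β is empty or nullable also add FOLLOW(N). Iterate to a fixed point.

In X → ; D D: D is followed by D, add FIRST(D) \ {ε} = { 'c' }
  D is nullable, so also add FOLLOW(X)
In X → ; D D: D is at the end, add FOLLOW(X)

The FOLLOW sets referred to above (computed the same way, to a fixed point):
  FOLLOW(X) = { $ }

Taking the union: FOLLOW(D) = { $, 'c' }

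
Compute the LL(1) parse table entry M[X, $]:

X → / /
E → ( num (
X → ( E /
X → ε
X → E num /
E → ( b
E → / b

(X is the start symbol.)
To find M[X, $], we find productions for X where $ is in the predict set (PREDICT(N → α) = (FIRST(α) \ {ε}) ∪ (FOLLOW(N) if α ⇒* ε)).

Relevant sets:
  FIRST(E) = { '(', '/' }
  FOLLOW(X) = { $ }

X → / /: PREDICT = { '/' }
X → ( E /: PREDICT = { '(' }
X → ε: PREDICT = { $ }
  $ is in predict set, so this production goes in M[X, $]
X → E num /: PREDICT = { '(', '/' }

M[X, $] = X → ε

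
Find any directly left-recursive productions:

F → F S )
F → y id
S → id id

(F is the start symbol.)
Direct left recursion occurs when N → N α for some non-terminal N (the right-hand side begins with the left-hand side itself).

F → F S ): LEFT RECURSIVE (starts with F)
F → y id: starts with y
S → id id: starts with id

The grammar has direct left recursion on: F.

Answer: Yes, F is left-recursive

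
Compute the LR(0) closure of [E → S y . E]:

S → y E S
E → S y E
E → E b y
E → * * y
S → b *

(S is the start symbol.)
{ [E → . * * y], [E → . E b y], [E → . S y E], [E → S y . E], [S → . b *], [S → . y E S] }

Start with: [E → S y . E]
  [E → S y . E] has the dot before E: add [E → . S y E], [E → . E b y], [E → . * * y]
  [E → . S y E] has the dot before S: add [S → . y E S], [S → . b *]
No further items can be added.

CLOSURE = { [E → . * * y], [E → . E b y], [E → . S y E], [E → S y . E], [S → . b *], [S → . y E S] }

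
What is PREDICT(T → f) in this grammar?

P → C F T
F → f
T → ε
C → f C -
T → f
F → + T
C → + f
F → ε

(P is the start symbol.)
PREDICT(T → f) = (FIRST(RHS) \ {ε}) ∪ (FOLLOW(T) if ε ∈ FIRST(RHS), i.e. RHS ⇒* ε)
FIRST(f) = { 'f' }
ε ∉ FIRST(f), so FOLLOW(T) is not added.
PREDICT(T → f) = { 'f' }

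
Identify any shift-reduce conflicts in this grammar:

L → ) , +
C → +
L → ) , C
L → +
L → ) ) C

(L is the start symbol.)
No shift-reduce conflicts

Augment with L' → L and build the canonical LR(0) collection (I0 = CLOSURE({[L' → . L]}), then GOTO on every symbol after a dot until no new states appear). It has 10 states:
  I0: { [L → . ) ) C], [L → . ) , +], [L → . ) , C], [L → . +], [L' → . L] }  — shift
  I1: { [L → ) . ) C], [L → ) . , +], [L → ) . , C] }  — shift
  I2: { [L → + .] }  — reduce
  I3: { [L' → L .] }  — accept
  I4: { [C → . +], [L → ) ) . C] }  — shift
  I5: { [C → . +], [L → ) , . +], [L → ) , . C] }  — shift
  I6: { [C → + .], [L → ) , + .] }  — 2 reduces
  I7: { [L → ) , C .] }  — reduce
  I8: { [C → + .] }  — reduce
  I9: { [L → ) ) C .] }  — reduce

No state contains both a complete item and a shift item.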